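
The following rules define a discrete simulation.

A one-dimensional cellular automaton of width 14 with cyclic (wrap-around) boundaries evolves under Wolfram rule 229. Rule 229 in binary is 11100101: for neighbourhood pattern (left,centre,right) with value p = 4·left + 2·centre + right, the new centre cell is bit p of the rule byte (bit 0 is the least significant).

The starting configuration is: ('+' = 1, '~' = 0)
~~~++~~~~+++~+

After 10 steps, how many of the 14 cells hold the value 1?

gen 0: ~~~++~~~~+++~+
gen 1: ~+~~+~++~~++++
gen 2: ++~~++~+~~~+++
gen 3: ++~~~+++~+~~++
gen 4: ++~+~~++++~~~+
gen 5: ++++~~~+++~+~~
gen 6: ~+++~+~~++++~~
gen 7: ~~++++~~~+++~+
gen 8: ~~~+++~+~~++++
gen 9: ~+~~++++~~~+++
gen 10: ++~~~+++~+~~++

8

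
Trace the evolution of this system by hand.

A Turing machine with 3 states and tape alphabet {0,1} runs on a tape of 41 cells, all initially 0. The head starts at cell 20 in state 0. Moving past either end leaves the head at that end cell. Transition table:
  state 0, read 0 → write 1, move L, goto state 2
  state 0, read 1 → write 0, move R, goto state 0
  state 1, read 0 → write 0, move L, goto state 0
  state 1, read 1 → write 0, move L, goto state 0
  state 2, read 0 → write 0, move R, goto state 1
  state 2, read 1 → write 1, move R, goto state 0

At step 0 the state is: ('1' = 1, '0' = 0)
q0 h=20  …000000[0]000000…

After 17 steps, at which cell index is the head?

[0] q0 h=20  …000000[0]000000…
[1] q2 h=19  …000000[0]100000…
[2] q1 h=20  …000000[1]000000…
[3] q0 h=19  …000000[0]000000…
[4] q2 h=18  …000000[0]100000…
[5] q1 h=19  …000000[1]000000…
[6] q0 h=18  …000000[0]000000…
[7] q2 h=17  …000000[0]100000…
[8] q1 h=18  …000000[1]000000…
[9] q0 h=17  …000000[0]000000…
[10] q2 h=16  …000000[0]100000…
[11] q1 h=17  …000000[1]000000…
[12] q0 h=16  …000000[0]000000…
[13] q2 h=15  …000000[0]100000…
[14] q1 h=16  …000000[1]000000…
[15] q0 h=15  …000000[0]000000…
[16] q2 h=14  …000000[0]100000…
[17] q1 h=15  …000000[1]000000…

15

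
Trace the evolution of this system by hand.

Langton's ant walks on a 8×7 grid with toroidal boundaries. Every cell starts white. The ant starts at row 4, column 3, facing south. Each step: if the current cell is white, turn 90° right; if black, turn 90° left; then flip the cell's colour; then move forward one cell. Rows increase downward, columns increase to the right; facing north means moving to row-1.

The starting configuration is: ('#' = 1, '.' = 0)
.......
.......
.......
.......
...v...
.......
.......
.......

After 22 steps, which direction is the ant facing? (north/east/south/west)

south

t=0: .......
.......
.......
.......
...v...
.......
.......
.......
t=1: .......
.......
.......
.......
..<#...
.......
.......
.......
t=2: .......
.......
.......
..^....
..##...
.......
.......
.......
t=3: .......
.......
.......
..#>...
..##...
.......
.......
.......
t=4: .......
.......
.......
..##...
..#v...
.......
.......
.......
t=5: .......
.......
.......
..##...
..#.>..
.......
.......
.......
t=6: .......
.......
.......
..##...
..#.#..
....v..
.......
.......
t=7: .......
.......
.......
..##...
..#.#..
...<#..
.......
.......
t=8: .......
.......
.......
..##...
..#^#..
...##..
.......
.......
t=9: .......
.......
.......
..##...
..##>..
...##..
.......
.......
t=10: .......
.......
.......
..##^..
..##...
...##..
.......
.......
t=11: .......
.......
.......
..###>.
..##...
...##..
.......
.......
t=12: .......
.......
.......
..####.
..##.v.
...##..
.......
.......
t=13: .......
.......
.......
..####.
..##<#.
...##..
.......
.......
t=14: .......
.......
.......
..##^#.
..####.
...##..
.......
.......
t=15: .......
.......
.......
..#<.#.
..####.
...##..
.......
.......
t=16: .......
.......
.......
..#..#.
..#v##.
...##..
.......
.......
t=17: .......
.......
.......
..#..#.
..#.>#.
...##..
.......
.......
t=18: .......
.......
.......
..#.^#.
..#..#.
...##..
.......
.......
t=19: .......
.......
.......
..#.#>.
..#..#.
...##..
.......
.......
t=20: .......
.......
.....^.
..#.#..
..#..#.
...##..
.......
.......
t=21: .......
.......
.....#>
..#.#..
..#..#.
...##..
.......
.......
t=22: .......
.......
.....##
..#.#.v
..#..#.
...##..
.......
.......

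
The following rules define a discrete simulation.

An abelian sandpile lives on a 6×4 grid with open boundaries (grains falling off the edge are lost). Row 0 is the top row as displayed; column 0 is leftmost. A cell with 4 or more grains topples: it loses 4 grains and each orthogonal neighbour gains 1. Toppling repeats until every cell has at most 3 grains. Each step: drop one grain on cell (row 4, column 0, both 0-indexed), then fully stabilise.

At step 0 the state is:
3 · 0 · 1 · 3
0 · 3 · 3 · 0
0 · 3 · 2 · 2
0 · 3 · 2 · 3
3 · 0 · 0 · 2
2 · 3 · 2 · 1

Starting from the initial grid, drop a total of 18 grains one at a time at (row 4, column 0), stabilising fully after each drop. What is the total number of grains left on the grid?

gen 0: 3 · 0 · 1 · 3
0 · 3 · 3 · 0
0 · 3 · 2 · 2
0 · 3 · 2 · 3
3 · 0 · 0 · 2
2 · 3 · 2 · 1
gen 1: 3 · 0 · 1 · 3
0 · 3 · 3 · 0
0 · 3 · 2 · 2
1 · 3 · 2 · 3
0 · 1 · 0 · 2
3 · 3 · 2 · 1
gen 2: 3 · 0 · 1 · 3
0 · 3 · 3 · 0
0 · 3 · 2 · 2
1 · 3 · 2 · 3
1 · 1 · 0 · 2
3 · 3 · 2 · 1
gen 3: 3 · 0 · 1 · 3
0 · 3 · 3 · 0
0 · 3 · 2 · 2
1 · 3 · 2 · 3
2 · 1 · 0 · 2
3 · 3 · 2 · 1
gen 4: 3 · 0 · 1 · 3
0 · 3 · 3 · 0
0 · 3 · 2 · 2
1 · 3 · 2 · 3
3 · 1 · 0 · 2
3 · 3 · 2 · 1
gen 5: 3 · 0 · 1 · 3
0 · 3 · 3 · 0
0 · 3 · 2 · 2
2 · 3 · 2 · 3
1 · 3 · 0 · 2
1 · 0 · 3 · 1
gen 6: 3 · 0 · 1 · 3
0 · 3 · 3 · 0
0 · 3 · 2 · 2
2 · 3 · 2 · 3
2 · 3 · 0 · 2
1 · 0 · 3 · 1
gen 7: 3 · 0 · 1 · 3
0 · 3 · 3 · 0
0 · 3 · 2 · 2
2 · 3 · 2 · 3
3 · 3 · 0 · 2
1 · 0 · 3 · 1
gen 8: 3 · 1 · 2 · 3
1 · 1 · 1 · 2
2 · 2 · 2 · 0
0 · 3 · 1 · 1
2 · 1 · 2 · 3
2 · 1 · 3 · 1
gen 9: 3 · 1 · 2 · 3
1 · 1 · 1 · 2
2 · 2 · 2 · 0
0 · 3 · 1 · 1
3 · 1 · 2 · 3
2 · 1 · 3 · 1
gen 10: 3 · 1 · 2 · 3
1 · 1 · 1 · 2
2 · 2 · 2 · 0
1 · 3 · 1 · 1
0 · 2 · 2 · 3
3 · 1 · 3 · 1
gen 11: 3 · 1 · 2 · 3
1 · 1 · 1 · 2
2 · 2 · 2 · 0
1 · 3 · 1 · 1
1 · 2 · 2 · 3
3 · 1 · 3 · 1
gen 12: 3 · 1 · 2 · 3
1 · 1 · 1 · 2
2 · 2 · 2 · 0
1 · 3 · 1 · 1
2 · 2 · 2 · 3
3 · 1 · 3 · 1
gen 13: 3 · 1 · 2 · 3
1 · 1 · 1 · 2
2 · 2 · 2 · 0
1 · 3 · 1 · 1
3 · 2 · 2 · 3
3 · 1 · 3 · 1
gen 14: 3 · 1 · 2 · 3
1 · 1 · 1 · 2
2 · 2 · 2 · 0
2 · 3 · 1 · 1
1 · 3 · 2 · 3
0 · 2 · 3 · 1
gen 15: 3 · 1 · 2 · 3
1 · 1 · 1 · 2
2 · 2 · 2 · 0
2 · 3 · 1 · 1
2 · 3 · 2 · 3
0 · 2 · 3 · 1
gen 16: 3 · 1 · 2 · 3
1 · 1 · 1 · 2
2 · 2 · 2 · 0
2 · 3 · 1 · 1
3 · 3 · 2 · 3
0 · 2 · 3 · 1
gen 17: 3 · 1 · 2 · 3
1 · 1 · 1 · 2
3 · 3 · 2 · 0
0 · 1 · 2 · 1
2 · 1 · 3 · 3
1 · 3 · 3 · 1
gen 18: 3 · 1 · 2 · 3
1 · 1 · 1 · 2
3 · 3 · 2 · 0
0 · 1 · 2 · 1
3 · 1 · 3 · 3
1 · 3 · 3 · 1

44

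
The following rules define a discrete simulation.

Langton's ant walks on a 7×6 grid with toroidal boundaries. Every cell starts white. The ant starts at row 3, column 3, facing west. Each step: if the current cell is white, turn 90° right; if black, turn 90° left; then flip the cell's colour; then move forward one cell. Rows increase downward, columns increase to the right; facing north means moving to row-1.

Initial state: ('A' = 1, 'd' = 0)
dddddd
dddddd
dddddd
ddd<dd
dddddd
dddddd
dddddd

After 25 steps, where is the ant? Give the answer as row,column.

4,5

[0] dddddd
dddddd
dddddd
ddd<dd
dddddd
dddddd
dddddd
[1] dddddd
dddddd
ddd^dd
dddAdd
dddddd
dddddd
dddddd
[2] dddddd
dddddd
dddA>d
dddAdd
dddddd
dddddd
dddddd
[3] dddddd
dddddd
dddAAd
dddAvd
dddddd
dddddd
dddddd
[4] dddddd
dddddd
dddAAd
ddd<Ad
dddddd
dddddd
dddddd
[5] dddddd
dddddd
dddAAd
ddddAd
dddvdd
dddddd
dddddd
[6] dddddd
dddddd
dddAAd
ddddAd
dd<Add
dddddd
dddddd
[7] dddddd
dddddd
dddAAd
dd^dAd
ddAAdd
dddddd
dddddd
[8] dddddd
dddddd
dddAAd
ddA>Ad
ddAAdd
dddddd
dddddd
[9] dddddd
dddddd
dddAAd
ddAAAd
ddAvdd
dddddd
dddddd
[10] dddddd
dddddd
dddAAd
ddAAAd
ddAd>d
dddddd
dddddd
[11] dddddd
dddddd
dddAAd
ddAAAd
ddAdAd
ddddvd
dddddd
[12] dddddd
dddddd
dddAAd
ddAAAd
ddAdAd
ddd<Ad
dddddd
[13] dddddd
dddddd
dddAAd
ddAAAd
ddA^Ad
dddAAd
dddddd
[14] dddddd
dddddd
dddAAd
ddAAAd
ddAA>d
dddAAd
dddddd
[15] dddddd
dddddd
dddAAd
ddAA^d
ddAAdd
dddAAd
dddddd
[16] dddddd
dddddd
dddAAd
ddA<dd
ddAAdd
dddAAd
dddddd
[17] dddddd
dddddd
dddAAd
ddAddd
ddAvdd
dddAAd
dddddd
[18] dddddd
dddddd
dddAAd
ddAddd
ddAd>d
dddAAd
dddddd
[19] dddddd
dddddd
dddAAd
ddAddd
ddAdAd
dddAvd
dddddd
[20] dddddd
dddddd
dddAAd
ddAddd
ddAdAd
dddAd>
dddddd
[21] dddddd
dddddd
dddAAd
ddAddd
ddAdAd
dddAdA
dddddv
[22] dddddd
dddddd
dddAAd
ddAddd
ddAdAd
dddAdA
dddd<A
[23] dddddd
dddddd
dddAAd
ddAddd
ddAdAd
dddA^A
ddddAA
[24] dddddd
dddddd
dddAAd
ddAddd
ddAdAd
dddAA>
ddddAA
[25] dddddd
dddddd
dddAAd
ddAddd
ddAdA^
dddAAd
ddddAA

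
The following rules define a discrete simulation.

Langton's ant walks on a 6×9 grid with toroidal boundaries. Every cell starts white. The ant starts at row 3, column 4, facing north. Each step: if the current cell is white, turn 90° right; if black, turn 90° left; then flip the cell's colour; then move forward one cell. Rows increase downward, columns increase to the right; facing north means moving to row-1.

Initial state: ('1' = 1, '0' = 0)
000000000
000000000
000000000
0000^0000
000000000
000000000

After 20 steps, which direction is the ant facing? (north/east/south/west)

gen 0: 000000000
000000000
000000000
0000^0000
000000000
000000000
gen 1: 000000000
000000000
000000000
00001>000
000000000
000000000
gen 2: 000000000
000000000
000000000
000011000
00000v000
000000000
gen 3: 000000000
000000000
000000000
000011000
0000<1000
000000000
gen 4: 000000000
000000000
000000000
0000^1000
000011000
000000000
gen 5: 000000000
000000000
000000000
000<01000
000011000
000000000
gen 6: 000000000
000000000
000^00000
000101000
000011000
000000000
gen 7: 000000000
000000000
0001>0000
000101000
000011000
000000000
gen 8: 000000000
000000000
000110000
0001v1000
000011000
000000000
gen 9: 000000000
000000000
000110000
000<11000
000011000
000000000
gen 10: 000000000
000000000
000110000
000011000
000v11000
000000000
gen 11: 000000000
000000000
000110000
000011000
00<111000
000000000
gen 12: 000000000
000000000
000110000
00^011000
001111000
000000000
gen 13: 000000000
000000000
000110000
001>11000
001111000
000000000
gen 14: 000000000
000000000
000110000
001111000
001v11000
000000000
gen 15: 000000000
000000000
000110000
001111000
0010>1000
000000000
gen 16: 000000000
000000000
000110000
0011^1000
001001000
000000000
gen 17: 000000000
000000000
000110000
001<01000
001001000
000000000
gen 18: 000000000
000000000
000110000
001001000
001v01000
000000000
gen 19: 000000000
000000000
000110000
001001000
00<101000
000000000
gen 20: 000000000
000000000
000110000
001001000
000101000
00v000000

south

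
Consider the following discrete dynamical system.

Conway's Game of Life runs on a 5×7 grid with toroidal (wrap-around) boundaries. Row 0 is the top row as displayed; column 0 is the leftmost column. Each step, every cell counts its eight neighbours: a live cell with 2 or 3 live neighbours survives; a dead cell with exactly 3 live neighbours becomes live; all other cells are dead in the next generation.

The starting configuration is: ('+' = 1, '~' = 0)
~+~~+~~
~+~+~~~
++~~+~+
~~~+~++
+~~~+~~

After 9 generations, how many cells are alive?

k=0  ~+~~+~~
~+~+~~~
++~~+~+
~~~+~++
+~~~+~~
k=1  +++++~~
~+~+++~
~+~++~+
~+~+~~~
+~~++~+
k=2  ~~~~~~~
~~~~~~+
~+~~~~~
~+~~~~+
~~~~~++
k=3  ~~~~~++
~~~~~~~
~~~~~~~
~~~~~++
+~~~~++
k=4  +~~~~+~
~~~~~~~
~~~~~~~
+~~~~+~
+~~~+~~
k=5  ~~~~~~+
~~~~~~~
~~~~~~~
~~~~~~+
++~~++~
k=6  +~~~~++
~~~~~~~
~~~~~~~
+~~~~++
+~~~~+~
k=7  +~~~~+~
~~~~~~+
~~~~~~+
+~~~~+~
~+~~+~~
k=8  +~~~~++
+~~~~++
+~~~~++
+~~~~++
++~~++~
k=9  ~~~~~~~
~+~~+~~
~+~~+~~
~~~~~~~
~+~~+~~

6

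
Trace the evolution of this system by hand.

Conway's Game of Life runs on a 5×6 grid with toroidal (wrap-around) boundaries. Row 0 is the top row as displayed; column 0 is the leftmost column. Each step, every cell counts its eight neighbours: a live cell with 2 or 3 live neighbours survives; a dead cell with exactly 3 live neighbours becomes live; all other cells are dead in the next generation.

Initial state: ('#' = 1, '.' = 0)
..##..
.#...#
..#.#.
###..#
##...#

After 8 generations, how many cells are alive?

t=0: ..##..
.#...#
..#.#.
###..#
##...#
t=1: ..#.##
.#..#.
..###.
..###.
...###
t=2: #.#...
.#....
.#...#
......
......
t=3: .#....
.##...
#.....
......
......
t=4: .##...
###...
.#....
......
......
t=5: #.#...
#.....
###...
......
......
t=6: .#....
#.#..#
##....
.#....
......
t=7: ##....
..#..#
..#..#
##....
......
t=8: ##....
..#..#
..#..#
##....
......

8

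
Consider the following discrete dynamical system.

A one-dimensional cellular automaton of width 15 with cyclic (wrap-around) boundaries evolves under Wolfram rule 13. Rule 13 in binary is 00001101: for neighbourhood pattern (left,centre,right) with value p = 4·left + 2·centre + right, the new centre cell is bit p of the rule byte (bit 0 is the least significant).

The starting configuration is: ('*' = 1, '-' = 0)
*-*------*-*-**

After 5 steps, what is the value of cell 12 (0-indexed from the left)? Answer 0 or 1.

0

step 0: *-*------*-*-**
step 1: --*-****-*-*-*-
step 2: *-*-*----*-*-*-
step 3: *-*-*-**-*-*-*-
step 4: *-*-*-*--*-*-*-
step 5: *-*-*-*--*-*-*-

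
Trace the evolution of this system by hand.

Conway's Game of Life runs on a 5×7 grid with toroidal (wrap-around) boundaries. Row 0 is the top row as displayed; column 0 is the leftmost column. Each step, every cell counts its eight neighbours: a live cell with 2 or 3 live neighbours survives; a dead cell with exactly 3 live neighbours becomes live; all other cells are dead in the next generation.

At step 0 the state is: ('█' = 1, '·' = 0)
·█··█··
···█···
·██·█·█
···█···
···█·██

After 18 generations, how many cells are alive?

4

0) ·█··█··
···█···
·██·█·█
···█···
···█·██
1) ··████·
██·███·
··█·█··
█··█··█
··██·█·
2) ·······
·█····█
··█····
·█···██
·█···█·
3) █······
·······
·██··██
███··██
█····██
4) █······
██····█
··█··█·
··█·█··
·····█·
5) ██·····
██····█
█·██·██
···███·
·······
6) ·█····█
·····█·
··██···
··██·█·
····█··
7) ·····█·
··█····
··██···
··█····
··████·
8) ··█··█·
··██···
·███···
·█·····
··████·
9) ·█···█·
····█··
·█·█···
·█·····
·█████·
10) ·█···█·
··█·█··
··█····
██·····
██·███·
11) ██···██
·███···
··██···
█··██·█
····██·
12) ██·█·██
···██·█
█······
··█···█
·█·█···
13) ·█·█·██
·████··
█··█·██
███····
·█·███·
14) ·█····█
·█·····
·····██
·······
···█·█·
15) █·█····
·····██
·······
····███
·······
16) ······█
······█
····█··
·····█·
·····██
17) █·····█
·····█·
·····█·
····███
·····██
18) █······
·····█·
·······
····█··
····█··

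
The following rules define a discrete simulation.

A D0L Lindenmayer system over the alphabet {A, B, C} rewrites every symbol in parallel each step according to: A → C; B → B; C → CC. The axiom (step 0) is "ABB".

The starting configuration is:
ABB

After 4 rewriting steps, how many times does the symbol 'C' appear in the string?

[0] ABB
[1] CBB
[2] CCBB
[3] CCCCBB
[4] CCCCCCCCBB

8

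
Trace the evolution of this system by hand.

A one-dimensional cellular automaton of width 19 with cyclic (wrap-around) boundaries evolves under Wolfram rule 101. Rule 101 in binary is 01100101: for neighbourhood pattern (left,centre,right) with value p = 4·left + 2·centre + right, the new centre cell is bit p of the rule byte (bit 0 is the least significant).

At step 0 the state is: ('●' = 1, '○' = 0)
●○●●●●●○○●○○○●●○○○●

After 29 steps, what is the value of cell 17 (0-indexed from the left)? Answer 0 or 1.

0) ●○●●●●●○○●○○○●●○○○●
1) ●●○○○○●○○●○●○○●○●○○
2) ○●○●●○●○○●●●○○●●●○○
3) ○●●○●●●○○○○●○○○○●○●
4) ●○●●○○●○●●○●○●●○●●●
5) ●●○●○○●●○●●●●○●●○○○
6) ○●●●○○○●●○○○●●○●○●○
7) ○○○●○●○○●○●○○●●●●●○
8) ●●○●●●○○●●●○○○○○○●○
9) ○●●○○●○○○○●○●●●●○●●
10) ●○●○○●○●●○●●○○○●●○●
11) ●●●○○●●○●●○●○●○○●●○
12) ○○●○○○●●○●●●●●○○○●●
13) ○○●○●○○●●○○○○●○●○○●
14) ○○●●●○○○●○●●○●●●○○●
15) ○○○○●○●○●●○●●○○●○○●
16) ○●●○●●●●○●●○●○○●○○●
17) ●○●●○○○●●○●●●○○●○○●
18) ●●○●○●○○●●○○●○○●○○○
19) ○●●●●●○○○●○○●○○●○●○
20) ○○○○○●○●○●○○●○○●●●○
21) ●●●●○●●●●●○○●○○○○●○
22) ○○○●●○○○○●○○●○●●○●●
23) ○●○○●○●●○●○○●●○●●○●
24) ●●○○●●○●●●○○○●●○●●●
25) ○●○○○●●○○●○●○○●●○○○
26) ○●○●○○●○○●●●○○○●○●●
27) ●●●●○○●○○○○●○●○●●○●
28) ○○○●○○●○●●○●●●●○●●○
29) ●●○●○○●●○●●○○○●●○●○

1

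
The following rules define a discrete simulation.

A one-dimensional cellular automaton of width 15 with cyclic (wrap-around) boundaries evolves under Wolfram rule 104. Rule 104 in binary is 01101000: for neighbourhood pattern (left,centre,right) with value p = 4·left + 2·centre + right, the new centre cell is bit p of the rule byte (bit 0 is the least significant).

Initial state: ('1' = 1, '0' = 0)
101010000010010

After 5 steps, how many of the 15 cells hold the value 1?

gen 0: 101010000010010
gen 1: 010100000000001
gen 2: 101000000000000
gen 3: 010000000000000
gen 4: 000000000000000
gen 5: 000000000000000

0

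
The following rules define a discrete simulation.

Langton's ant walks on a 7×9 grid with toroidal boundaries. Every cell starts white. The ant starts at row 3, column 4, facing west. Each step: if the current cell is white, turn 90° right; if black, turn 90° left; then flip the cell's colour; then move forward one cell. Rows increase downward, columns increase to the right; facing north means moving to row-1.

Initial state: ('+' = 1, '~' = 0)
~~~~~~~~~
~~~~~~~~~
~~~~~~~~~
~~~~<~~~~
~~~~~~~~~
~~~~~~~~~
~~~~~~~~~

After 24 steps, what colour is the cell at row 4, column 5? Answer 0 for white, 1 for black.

gen 0: ~~~~~~~~~
~~~~~~~~~
~~~~~~~~~
~~~~<~~~~
~~~~~~~~~
~~~~~~~~~
~~~~~~~~~
gen 1: ~~~~~~~~~
~~~~~~~~~
~~~~^~~~~
~~~~+~~~~
~~~~~~~~~
~~~~~~~~~
~~~~~~~~~
gen 2: ~~~~~~~~~
~~~~~~~~~
~~~~+>~~~
~~~~+~~~~
~~~~~~~~~
~~~~~~~~~
~~~~~~~~~
gen 3: ~~~~~~~~~
~~~~~~~~~
~~~~++~~~
~~~~+v~~~
~~~~~~~~~
~~~~~~~~~
~~~~~~~~~
gen 4: ~~~~~~~~~
~~~~~~~~~
~~~~++~~~
~~~~<+~~~
~~~~~~~~~
~~~~~~~~~
~~~~~~~~~
gen 5: ~~~~~~~~~
~~~~~~~~~
~~~~++~~~
~~~~~+~~~
~~~~v~~~~
~~~~~~~~~
~~~~~~~~~
gen 6: ~~~~~~~~~
~~~~~~~~~
~~~~++~~~
~~~~~+~~~
~~~<+~~~~
~~~~~~~~~
~~~~~~~~~
gen 7: ~~~~~~~~~
~~~~~~~~~
~~~~++~~~
~~~^~+~~~
~~~++~~~~
~~~~~~~~~
~~~~~~~~~
gen 8: ~~~~~~~~~
~~~~~~~~~
~~~~++~~~
~~~+>+~~~
~~~++~~~~
~~~~~~~~~
~~~~~~~~~
gen 9: ~~~~~~~~~
~~~~~~~~~
~~~~++~~~
~~~+++~~~
~~~+v~~~~
~~~~~~~~~
~~~~~~~~~
gen 10: ~~~~~~~~~
~~~~~~~~~
~~~~++~~~
~~~+++~~~
~~~+~>~~~
~~~~~~~~~
~~~~~~~~~
gen 11: ~~~~~~~~~
~~~~~~~~~
~~~~++~~~
~~~+++~~~
~~~+~+~~~
~~~~~v~~~
~~~~~~~~~
gen 12: ~~~~~~~~~
~~~~~~~~~
~~~~++~~~
~~~+++~~~
~~~+~+~~~
~~~~<+~~~
~~~~~~~~~
gen 13: ~~~~~~~~~
~~~~~~~~~
~~~~++~~~
~~~+++~~~
~~~+^+~~~
~~~~++~~~
~~~~~~~~~
gen 14: ~~~~~~~~~
~~~~~~~~~
~~~~++~~~
~~~+++~~~
~~~++>~~~
~~~~++~~~
~~~~~~~~~
gen 15: ~~~~~~~~~
~~~~~~~~~
~~~~++~~~
~~~++^~~~
~~~++~~~~
~~~~++~~~
~~~~~~~~~
gen 16: ~~~~~~~~~
~~~~~~~~~
~~~~++~~~
~~~+<~~~~
~~~++~~~~
~~~~++~~~
~~~~~~~~~
gen 17: ~~~~~~~~~
~~~~~~~~~
~~~~++~~~
~~~+~~~~~
~~~+v~~~~
~~~~++~~~
~~~~~~~~~
gen 18: ~~~~~~~~~
~~~~~~~~~
~~~~++~~~
~~~+~~~~~
~~~+~>~~~
~~~~++~~~
~~~~~~~~~
gen 19: ~~~~~~~~~
~~~~~~~~~
~~~~++~~~
~~~+~~~~~
~~~+~+~~~
~~~~+v~~~
~~~~~~~~~
gen 20: ~~~~~~~~~
~~~~~~~~~
~~~~++~~~
~~~+~~~~~
~~~+~+~~~
~~~~+~>~~
~~~~~~~~~
gen 21: ~~~~~~~~~
~~~~~~~~~
~~~~++~~~
~~~+~~~~~
~~~+~+~~~
~~~~+~+~~
~~~~~~v~~
gen 22: ~~~~~~~~~
~~~~~~~~~
~~~~++~~~
~~~+~~~~~
~~~+~+~~~
~~~~+~+~~
~~~~~<+~~
gen 23: ~~~~~~~~~
~~~~~~~~~
~~~~++~~~
~~~+~~~~~
~~~+~+~~~
~~~~+^+~~
~~~~~++~~
gen 24: ~~~~~~~~~
~~~~~~~~~
~~~~++~~~
~~~+~~~~~
~~~+~+~~~
~~~~++>~~
~~~~~++~~

1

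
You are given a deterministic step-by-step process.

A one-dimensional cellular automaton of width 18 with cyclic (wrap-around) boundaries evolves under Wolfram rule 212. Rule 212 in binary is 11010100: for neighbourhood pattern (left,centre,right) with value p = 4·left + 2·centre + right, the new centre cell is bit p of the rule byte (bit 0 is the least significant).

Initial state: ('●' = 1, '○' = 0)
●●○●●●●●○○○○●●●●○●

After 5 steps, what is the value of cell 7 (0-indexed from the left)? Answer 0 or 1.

0

0) ●●○●●●●●○○○○●●●●○●
1) ●●○○●●●●●○○○○●●●○○
2) ○●●○○●●●●●○○○○●●●○
3) ○○●●○○●●●●●○○○○●●●
4) ●○○●●○○●●●●●○○○○●●
5) ●●○○●●○○●●●●●○○○○●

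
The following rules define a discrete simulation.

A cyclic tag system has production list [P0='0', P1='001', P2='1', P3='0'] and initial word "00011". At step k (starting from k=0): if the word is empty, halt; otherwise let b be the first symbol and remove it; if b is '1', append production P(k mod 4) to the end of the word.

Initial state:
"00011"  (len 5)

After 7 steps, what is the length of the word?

0

gen 0: "00011"  (len 5)
gen 1: "0011"  (len 4)
gen 2: "011"  (len 3)
gen 3: "11"  (len 2)
gen 4: "10"  (len 2)
gen 5: "00"  (len 2)
gen 6: "0"  (len 1)
gen 7: (halted — word empty)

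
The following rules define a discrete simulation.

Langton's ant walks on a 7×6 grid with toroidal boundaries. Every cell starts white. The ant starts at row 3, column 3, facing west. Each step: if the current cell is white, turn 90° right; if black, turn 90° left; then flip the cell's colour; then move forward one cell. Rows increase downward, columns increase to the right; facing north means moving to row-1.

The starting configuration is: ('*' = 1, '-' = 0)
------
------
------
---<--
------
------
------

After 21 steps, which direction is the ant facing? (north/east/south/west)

step 0: ------
------
------
---<--
------
------
------
step 1: ------
------
---^--
---*--
------
------
------
step 2: ------
------
---*>-
---*--
------
------
------
step 3: ------
------
---**-
---*v-
------
------
------
step 4: ------
------
---**-
---<*-
------
------
------
step 5: ------
------
---**-
----*-
---v--
------
------
step 6: ------
------
---**-
----*-
--<*--
------
------
step 7: ------
------
---**-
--^-*-
--**--
------
------
step 8: ------
------
---**-
--*>*-
--**--
------
------
step 9: ------
------
---**-
--***-
--*v--
------
------
step 10: ------
------
---**-
--***-
--*->-
------
------
step 11: ------
------
---**-
--***-
--*-*-
----v-
------
step 12: ------
------
---**-
--***-
--*-*-
---<*-
------
step 13: ------
------
---**-
--***-
--*^*-
---**-
------
step 14: ------
------
---**-
--***-
--**>-
---**-
------
step 15: ------
------
---**-
--**^-
--**--
---**-
------
step 16: ------
------
---**-
--*<--
--**--
---**-
------
step 17: ------
------
---**-
--*---
--*v--
---**-
------
step 18: ------
------
---**-
--*---
--*->-
---**-
------
step 19: ------
------
---**-
--*---
--*-*-
---*v-
------
step 20: ------
------
---**-
--*---
--*-*-
---*->
------
step 21: ------
------
---**-
--*---
--*-*-
---*-*
-----v

south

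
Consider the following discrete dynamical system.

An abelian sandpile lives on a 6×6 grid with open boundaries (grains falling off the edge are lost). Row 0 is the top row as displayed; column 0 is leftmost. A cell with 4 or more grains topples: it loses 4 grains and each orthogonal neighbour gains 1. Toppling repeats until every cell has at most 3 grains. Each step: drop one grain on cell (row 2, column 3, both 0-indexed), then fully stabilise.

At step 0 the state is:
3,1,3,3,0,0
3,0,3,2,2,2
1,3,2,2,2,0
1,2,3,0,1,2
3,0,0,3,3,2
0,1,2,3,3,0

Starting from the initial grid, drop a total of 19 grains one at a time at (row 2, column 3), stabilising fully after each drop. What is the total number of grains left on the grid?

0) 3,1,3,3,0,0
3,0,3,2,2,2
1,3,2,2,2,0
1,2,3,0,1,2
3,0,0,3,3,2
0,1,2,3,3,0
1) 3,1,3,3,0,0
3,0,3,2,2,2
1,3,2,3,2,0
1,2,3,0,1,2
3,0,0,3,3,2
0,1,2,3,3,0
2) 3,1,3,3,0,0
3,0,3,3,2,2
1,3,3,0,3,0
1,2,3,1,1,2
3,0,0,3,3,2
0,1,2,3,3,0
3) 3,1,3,3,0,0
3,0,3,3,2,2
1,3,3,1,3,0
1,2,3,1,1,2
3,0,0,3,3,2
0,1,2,3,3,0
4) 3,1,3,3,0,0
3,0,3,3,2,2
1,3,3,2,3,0
1,2,3,1,1,2
3,0,0,3,3,2
0,1,2,3,3,0
5) 3,1,3,3,0,0
3,0,3,3,2,2
1,3,3,3,3,0
1,2,3,1,1,2
3,0,0,3,3,2
0,1,2,3,3,0
6) 3,2,1,1,2,0
3,2,2,3,0,3
2,1,3,3,1,1
2,0,1,3,2,2
3,1,1,3,3,2
0,1,2,3,3,0
7) 3,2,2,2,2,0
3,3,0,1,1,3
2,2,1,3,3,1
2,0,3,2,0,3
3,1,2,2,2,3
0,1,3,1,1,1
8) 3,2,2,2,2,0
3,3,0,2,2,3
2,2,2,1,0,2
2,0,3,3,1,3
3,1,2,2,2,3
0,1,3,1,1,1
9) 3,2,2,2,2,0
3,3,0,2,2,3
2,2,2,2,0,2
2,0,3,3,1,3
3,1,2,2,2,3
0,1,3,1,1,1
10) 3,2,2,2,2,0
3,3,0,2,2,3
2,2,2,3,0,2
2,0,3,3,1,3
3,1,2,2,2,3
0,1,3,1,1,1
11) 3,2,2,2,2,0
3,3,1,3,2,3
2,3,0,2,1,2
2,1,1,1,2,3
3,1,3,3,2,3
0,1,3,1,1,1
12) 3,2,2,2,2,0
3,3,1,3,2,3
2,3,0,3,1,2
2,1,1,1,2,3
3,1,3,3,2,3
0,1,3,1,1,1
13) 3,2,2,3,2,0
3,3,2,0,3,3
2,3,1,1,2,2
2,1,1,2,2,3
3,1,3,3,2,3
0,1,3,1,1,1
14) 3,2,2,3,2,0
3,3,2,0,3,3
2,3,1,2,2,2
2,1,1,2,2,3
3,1,3,3,2,3
0,1,3,1,1,1
15) 3,2,2,3,2,0
3,3,2,0,3,3
2,3,1,3,2,2
2,1,1,2,2,3
3,1,3,3,2,3
0,1,3,1,1,1
16) 3,2,2,3,2,0
3,3,2,1,3,3
2,3,2,0,3,2
2,1,1,3,2,3
3,1,3,3,2,3
0,1,3,1,1,1
17) 3,2,2,3,2,0
3,3,2,1,3,3
2,3,2,1,3,2
2,1,1,3,2,3
3,1,3,3,2,3
0,1,3,1,1,1
18) 3,2,2,3,2,0
3,3,2,1,3,3
2,3,2,2,3,2
2,1,1,3,2,3
3,1,3,3,2,3
0,1,3,1,1,1
19) 3,2,2,3,2,0
3,3,2,1,3,3
2,3,2,3,3,2
2,1,1,3,2,3
3,1,3,3,2,3
0,1,3,1,1,1

76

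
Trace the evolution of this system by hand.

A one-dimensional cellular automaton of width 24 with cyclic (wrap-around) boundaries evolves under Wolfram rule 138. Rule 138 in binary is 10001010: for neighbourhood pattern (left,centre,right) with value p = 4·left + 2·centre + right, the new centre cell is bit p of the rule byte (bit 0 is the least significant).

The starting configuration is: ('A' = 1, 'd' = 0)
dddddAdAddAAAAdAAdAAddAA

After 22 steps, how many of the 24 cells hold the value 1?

step 0: dddddAdAddAAAAdAAdAAddAA
step 1: ddddAddddAAAAddAddAddAAd
step 2: dddAddddAAAAddAddAddAAdd
step 3: ddAddddAAAAddAddAddAAddd
step 4: dAddddAAAAddAddAddAAdddd
step 5: AddddAAAAddAddAddAAddddd
step 6: ddddAAAAddAddAddAAdddddA
step 7: dddAAAAddAddAddAAdddddAd
step 8: ddAAAAddAddAddAAdddddAdd
step 9: dAAAAddAddAddAAdddddAddd
step 10: AAAAddAddAddAAdddddAdddd
step 11: AAAddAddAddAAdddddAddddA
step 12: AAddAddAddAAdddddAddddAA
step 13: AddAddAddAAdddddAddddAAA
step 14: ddAddAddAAdddddAddddAAAA
step 15: dAddAddAAdddddAddddAAAAd
step 16: AddAddAAdddddAddddAAAAdd
step 17: ddAddAAdddddAddddAAAAddA
step 18: dAddAAdddddAddddAAAAddAd
step 19: AddAAdddddAddddAAAAddAdd
step 20: ddAAdddddAddddAAAAddAddA
step 21: dAAdddddAddddAAAAddAddAd
step 22: AAdddddAddddAAAAddAddAdd

9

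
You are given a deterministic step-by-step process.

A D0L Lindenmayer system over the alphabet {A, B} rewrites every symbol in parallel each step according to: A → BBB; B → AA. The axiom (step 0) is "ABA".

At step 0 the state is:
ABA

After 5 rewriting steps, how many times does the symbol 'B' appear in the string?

gen 0: ABA
gen 1: BBBAABBB
gen 2: AAAAAABBBBBBAAAAAA
gen 3: BBBBBBBBBBBBBBBBBBAAAAAAAAAAAABBBBBBBBBBBBBBBBBB
gen 4: AAAAAAAAAAAAAAAAAAAAAAAAAAAAAAAAAAAABBBBBBBBBBBBBBBBBBBBBBBBBBBBBBBBBBBBAAAAAAAAAAAAAAAAAAAAAAAAAAAAAAAAAAAA
gen 5: BBBBBBBBBBBBBBBBBBBBBBBBBBBBBBBBBBBBBBBBBBBBBBBBBBBBBBBBBB…BBBBBBBBBBBBBBBBBBBBBBBBBBBBBBBBBBBBBBBBBBBBBBBBBBBBBBBBBB  (len 288)

216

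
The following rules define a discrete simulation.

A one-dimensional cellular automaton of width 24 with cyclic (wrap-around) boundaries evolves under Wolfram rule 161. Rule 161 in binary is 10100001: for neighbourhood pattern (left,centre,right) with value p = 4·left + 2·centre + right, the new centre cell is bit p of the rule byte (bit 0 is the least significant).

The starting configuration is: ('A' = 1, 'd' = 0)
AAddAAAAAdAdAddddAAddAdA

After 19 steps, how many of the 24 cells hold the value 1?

16

t=0: AAddAAAAAdAdAddddAAddAdA
t=1: AddddAAAdAdAddAAddddddAd
t=2: ddAAddAdAdAddddddAAAAddA
t=3: dddddddAdAddAAAAddAAdddd
t=4: AAAAAAddAddddAAddddddAAA
t=5: AAAAAdddddAAddddAAAAddAA
t=6: AAAAddAAAddddAAddAAddddA
t=7: AAAddddAddAAddddddddAAdd
t=8: dAddAAdddddddAAAAAAddddd
t=9: dddddddAAAAAddAAAAddAAAA
t=10: dAAAAAddAAAddddAAddddAAd
t=11: ddAAAddddAddAAddddAAdddd
t=12: AddAddAAdddddddAAddddAAA
t=13: dddddddddAAAAAddddAAddAA
t=14: dAAAAAAAddAAAddAAddddddd
t=15: ddAAAAAddddAddddddAAAAAA
t=16: dddAAAddAAdddAAAAddAAAAd
t=17: AAddAddddddAddAAddddAAdd
t=18: ddddddAAAAdddddddAAddddd
t=19: AAAAAddAAddAAAAAddddAAAA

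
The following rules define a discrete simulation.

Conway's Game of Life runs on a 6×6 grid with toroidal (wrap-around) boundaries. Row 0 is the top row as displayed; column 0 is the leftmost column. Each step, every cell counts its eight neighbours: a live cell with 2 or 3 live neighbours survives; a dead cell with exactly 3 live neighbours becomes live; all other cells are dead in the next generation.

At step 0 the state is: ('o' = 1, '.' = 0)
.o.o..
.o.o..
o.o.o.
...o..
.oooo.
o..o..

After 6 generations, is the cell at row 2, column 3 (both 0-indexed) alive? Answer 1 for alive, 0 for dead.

gen 0: .o.o..
.o.o..
o.o.o.
...o..
.oooo.
o..o..
gen 1: oo.oo.
oo.oo.
.oo.o.
.....o
.o..o.
o.....
gen 2: ...oo.
......
.oo.o.
oooooo
o....o
o.ooo.
gen 3: ..o.oo
..o.o.
....o.
......
......
ooo...
gen 4: o.o.oo
....o.
...o..
......
.o....
oooo.o
gen 5: ..o...
....o.
......
......
.o....
...o..
gen 6: ...o..
......
......
......
......
..o...

0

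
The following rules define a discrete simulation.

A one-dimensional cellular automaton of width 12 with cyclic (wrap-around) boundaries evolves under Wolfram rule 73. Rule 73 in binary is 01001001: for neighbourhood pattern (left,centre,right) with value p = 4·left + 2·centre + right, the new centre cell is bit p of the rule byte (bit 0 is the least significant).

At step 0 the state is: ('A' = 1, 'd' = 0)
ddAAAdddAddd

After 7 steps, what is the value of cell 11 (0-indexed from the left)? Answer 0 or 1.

0

gen 0: ddAAAdddAddd
gen 1: AdAdAdAdddAA
gen 2: AdddddddAdAd
gen 3: ddAAAAAddddd
gen 4: AdAdddAdAAAA
gen 5: AdddAdddAddd
gen 6: ddAdddAdddAd
gen 7: AdddAdddAddd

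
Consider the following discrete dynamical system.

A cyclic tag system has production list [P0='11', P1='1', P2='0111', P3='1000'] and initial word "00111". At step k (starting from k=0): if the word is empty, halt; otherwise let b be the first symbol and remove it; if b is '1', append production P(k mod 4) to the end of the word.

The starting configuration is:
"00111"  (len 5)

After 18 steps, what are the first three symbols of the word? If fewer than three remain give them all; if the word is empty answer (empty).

step 0: "00111"  (len 5)
step 1: "0111"  (len 4)
step 2: "111"  (len 3)
step 3: "110111"  (len 6)
step 4: "101111000"  (len 9)
step 5: "0111100011"  (len 10)
step 6: "111100011"  (len 9)
step 7: "111000110111"  (len 12)
step 8: "110001101111000"  (len 15)
step 9: "1000110111100011"  (len 16)
step 10: "0001101111000111"  (len 16)
step 11: "001101111000111"  (len 15)
step 12: "01101111000111"  (len 14)
step 13: "1101111000111"  (len 13)
step 14: "1011110001111"  (len 13)
step 15: "0111100011110111"  (len 16)
step 16: "111100011110111"  (len 15)
step 17: "1110001111011111"  (len 16)
step 18: "1100011110111111"  (len 16)

110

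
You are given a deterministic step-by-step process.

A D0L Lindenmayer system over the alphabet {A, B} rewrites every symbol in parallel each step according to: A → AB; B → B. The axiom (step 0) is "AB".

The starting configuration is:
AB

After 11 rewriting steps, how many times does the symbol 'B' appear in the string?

12

0) AB
1) ABB
2) ABBB
3) ABBBB
4) ABBBBB
5) ABBBBBB
6) ABBBBBBB
7) ABBBBBBBB
8) ABBBBBBBBB
9) ABBBBBBBBBB
10) ABBBBBBBBBBB
11) ABBBBBBBBBBBB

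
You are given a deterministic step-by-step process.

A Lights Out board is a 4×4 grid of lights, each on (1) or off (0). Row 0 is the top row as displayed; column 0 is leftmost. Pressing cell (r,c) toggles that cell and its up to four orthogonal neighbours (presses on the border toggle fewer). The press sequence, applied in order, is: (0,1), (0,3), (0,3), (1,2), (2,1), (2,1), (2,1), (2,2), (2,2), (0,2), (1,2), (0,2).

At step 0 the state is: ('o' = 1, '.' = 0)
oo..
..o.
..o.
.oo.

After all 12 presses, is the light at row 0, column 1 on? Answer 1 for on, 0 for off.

[0] oo..
..o.
..o.
.oo.
[1] ..o.
.oo.
..o.
.oo.
[2] ...o
.ooo
..o.
.oo.
[3] ..o.
.oo.
..o.
.oo.
[4] ....
...o
....
.oo.
[5] ....
.o.o
ooo.
..o.
[6] ....
...o
....
.oo.
[7] ....
.o.o
ooo.
..o.
[8] ....
.ooo
o..o
....
[9] ....
.o.o
ooo.
..o.
[10] .ooo
.ooo
ooo.
..o.
[11] .o.o
....
oo..
..o.
[12] ..o.
..o.
oo..
..o.

0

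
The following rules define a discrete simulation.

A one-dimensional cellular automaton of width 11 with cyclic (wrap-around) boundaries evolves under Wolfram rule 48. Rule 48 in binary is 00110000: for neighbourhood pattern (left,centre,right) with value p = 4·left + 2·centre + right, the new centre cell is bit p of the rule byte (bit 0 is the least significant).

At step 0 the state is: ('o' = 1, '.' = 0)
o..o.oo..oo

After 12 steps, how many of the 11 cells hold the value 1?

k=0  o..o.oo..oo
k=1  .o..o..o...
k=2  ..o..o..o..
k=3  ...o..o..o.
k=4  ....o..o..o
k=5  o....o..o..
k=6  .o....o..o.
k=7  ..o....o..o
k=8  o..o....o..
k=9  .o..o....o.
k=10  ..o..o....o
k=11  o..o..o....
k=12  .o..o..o...

3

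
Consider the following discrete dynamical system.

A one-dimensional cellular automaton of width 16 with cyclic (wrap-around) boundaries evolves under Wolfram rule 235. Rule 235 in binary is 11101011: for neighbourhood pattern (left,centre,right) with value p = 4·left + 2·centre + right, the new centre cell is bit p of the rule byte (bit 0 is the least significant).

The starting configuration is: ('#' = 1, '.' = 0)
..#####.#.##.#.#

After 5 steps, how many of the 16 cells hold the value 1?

16

[0] ..#####.#.##.#.#
[1] .#######.####.#.
[2] ##############..
[3] ##############.#
[4] ################
[5] ################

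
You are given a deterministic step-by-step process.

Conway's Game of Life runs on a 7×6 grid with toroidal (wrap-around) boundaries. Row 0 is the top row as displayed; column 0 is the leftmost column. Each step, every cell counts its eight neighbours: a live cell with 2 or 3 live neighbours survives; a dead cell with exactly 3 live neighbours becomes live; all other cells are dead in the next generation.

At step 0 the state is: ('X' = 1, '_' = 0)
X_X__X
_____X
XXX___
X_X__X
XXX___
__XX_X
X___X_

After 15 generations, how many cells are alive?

step 0: X_X__X
_____X
XXX___
X_X__X
XXX___
__XX_X
X___X_
step 1: XX__X_
__X__X
__X___
___X_X
____X_
__XXXX
X_X_X_
step 2: X_X_X_
X_XX_X
__XXX_
___XX_
__X___
_XX___
X_X___
step 3: X_X_X_
X_____
_X____
____X_
_XX___
__XX__
X_X__X
step 4: X__X__
X____X
______
_XX___
_XX___
X__X__
X_X_XX
step 5: ___X__
X____X
XX____
_XX___
X__X__
X__XX_
X_X_X_
step 6: XX_XX_
XX___X
__X__X
__X___
X__XXX
X_X_X_
_XX_X_
step 7: ___XX_
___X__
__X__X
XXX___
X_X_X_
X_X___
____X_
step 8: ___XX_
__XX__
X_XX__
X_X___
X_X___
______
____XX
step 9: __X__X
_X____
______
X_X__X
______
_____X
___XXX
step 10: X_XX_X
______
XX____
______
X____X
_____X
X__X_X
step 11: XXXX_X
__X__X
______
_X___X
X____X
______
_XXX__
step 12: _____X
__XXXX
X_____
_____X
X____X
XXX___
___XX_
step 13: __X__X
X__XXX
X__X__
_____X
_____X
XXXXX_
XXXXXX
step 14: ______
XXXX__
X__X__
X___XX
_XXX_X
______
______
step 15: _XX___
XXXX__
___X__
______
_XXX_X
__X___
______

12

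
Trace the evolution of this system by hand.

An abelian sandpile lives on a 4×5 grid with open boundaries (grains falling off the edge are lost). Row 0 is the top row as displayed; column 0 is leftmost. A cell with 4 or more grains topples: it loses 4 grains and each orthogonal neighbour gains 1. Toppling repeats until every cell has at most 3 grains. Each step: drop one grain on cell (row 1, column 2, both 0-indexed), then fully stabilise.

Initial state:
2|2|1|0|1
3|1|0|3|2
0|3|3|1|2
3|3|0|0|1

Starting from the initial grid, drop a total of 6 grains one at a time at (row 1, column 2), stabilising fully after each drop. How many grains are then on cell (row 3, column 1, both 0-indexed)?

gen 0: 2|2|1|0|1
3|1|0|3|2
0|3|3|1|2
3|3|0|0|1
gen 1: 2|2|1|0|1
3|1|1|3|2
0|3|3|1|2
3|3|0|0|1
gen 2: 2|2|1|0|1
3|1|2|3|2
0|3|3|1|2
3|3|0|0|1
gen 3: 2|2|1|0|1
3|1|3|3|2
0|3|3|1|2
3|3|0|0|1
gen 4: 2|2|2|1|1
3|3|2|0|3
2|1|1|3|2
0|1|2|0|1
gen 5: 2|2|2|1|1
3|3|3|0|3
2|1|1|3|2
0|1|2|0|1
gen 6: 3|3|3|1|1
0|1|1|1|3
3|2|2|3|2
0|1|2|0|1

1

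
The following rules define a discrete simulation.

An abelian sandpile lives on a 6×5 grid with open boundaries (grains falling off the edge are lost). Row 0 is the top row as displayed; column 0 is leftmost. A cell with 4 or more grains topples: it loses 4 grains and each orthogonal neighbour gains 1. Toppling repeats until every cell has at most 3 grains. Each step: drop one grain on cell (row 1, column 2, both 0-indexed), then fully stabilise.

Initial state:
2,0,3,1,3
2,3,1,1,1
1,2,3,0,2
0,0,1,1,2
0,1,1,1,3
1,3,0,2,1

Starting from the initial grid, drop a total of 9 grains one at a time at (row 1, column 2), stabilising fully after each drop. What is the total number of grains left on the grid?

k=0  2,0,3,1,3
2,3,1,1,1
1,2,3,0,2
0,0,1,1,2
0,1,1,1,3
1,3,0,2,1
k=1  2,0,3,1,3
2,3,2,1,1
1,2,3,0,2
0,0,1,1,2
0,1,1,1,3
1,3,0,2,1
k=2  2,0,3,1,3
2,3,3,1,1
1,2,3,0,2
0,0,1,1,2
0,1,1,1,3
1,3,0,2,1
k=3  2,2,0,2,3
3,1,3,2,1
2,0,1,1,2
0,1,2,1,2
0,1,1,1,3
1,3,0,2,1
k=4  2,2,1,2,3
3,2,0,3,1
2,0,2,1,2
0,1,2,1,2
0,1,1,1,3
1,3,0,2,1
k=5  2,2,1,2,3
3,2,1,3,1
2,0,2,1,2
0,1,2,1,2
0,1,1,1,3
1,3,0,2,1
k=6  2,2,1,2,3
3,2,2,3,1
2,0,2,1,2
0,1,2,1,2
0,1,1,1,3
1,3,0,2,1
k=7  2,2,1,2,3
3,2,3,3,1
2,0,2,1,2
0,1,2,1,2
0,1,1,1,3
1,3,0,2,1
k=8  2,2,2,3,3
3,3,1,0,2
2,0,3,2,2
0,1,2,1,2
0,1,1,1,3
1,3,0,2,1
k=9  2,2,2,3,3
3,3,2,0,2
2,0,3,2,2
0,1,2,1,2
0,1,1,1,3
1,3,0,2,1

50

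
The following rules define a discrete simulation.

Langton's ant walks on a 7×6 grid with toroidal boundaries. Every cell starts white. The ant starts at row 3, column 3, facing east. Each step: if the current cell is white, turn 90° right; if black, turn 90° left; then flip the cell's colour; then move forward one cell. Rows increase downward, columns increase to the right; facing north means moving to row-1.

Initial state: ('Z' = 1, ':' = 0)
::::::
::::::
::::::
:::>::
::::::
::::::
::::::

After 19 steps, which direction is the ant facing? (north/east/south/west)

t=0: ::::::
::::::
::::::
:::>::
::::::
::::::
::::::
t=1: ::::::
::::::
::::::
:::Z::
:::v::
::::::
::::::
t=2: ::::::
::::::
::::::
:::Z::
::<Z::
::::::
::::::
t=3: ::::::
::::::
::::::
::^Z::
::ZZ::
::::::
::::::
t=4: ::::::
::::::
::::::
::Z>::
::ZZ::
::::::
::::::
t=5: ::::::
::::::
:::^::
::Z:::
::ZZ::
::::::
::::::
t=6: ::::::
::::::
:::Z>:
::Z:::
::ZZ::
::::::
::::::
t=7: ::::::
::::::
:::ZZ:
::Z:v:
::ZZ::
::::::
::::::
t=8: ::::::
::::::
:::ZZ:
::Z<Z:
::ZZ::
::::::
::::::
t=9: ::::::
::::::
:::^Z:
::ZZZ:
::ZZ::
::::::
::::::
t=10: ::::::
::::::
::<:Z:
::ZZZ:
::ZZ::
::::::
::::::
t=11: ::::::
::^:::
::Z:Z:
::ZZZ:
::ZZ::
::::::
::::::
t=12: ::::::
::Z>::
::Z:Z:
::ZZZ:
::ZZ::
::::::
::::::
t=13: ::::::
::ZZ::
::ZvZ:
::ZZZ:
::ZZ::
::::::
::::::
t=14: ::::::
::ZZ::
::<ZZ:
::ZZZ:
::ZZ::
::::::
::::::
t=15: ::::::
::ZZ::
:::ZZ:
::vZZ:
::ZZ::
::::::
::::::
t=16: ::::::
::ZZ::
:::ZZ:
:::>Z:
::ZZ::
::::::
::::::
t=17: ::::::
::ZZ::
:::^Z:
::::Z:
::ZZ::
::::::
::::::
t=18: ::::::
::ZZ::
::<:Z:
::::Z:
::ZZ::
::::::
::::::
t=19: ::::::
::^Z::
::Z:Z:
::::Z:
::ZZ::
::::::
::::::

north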